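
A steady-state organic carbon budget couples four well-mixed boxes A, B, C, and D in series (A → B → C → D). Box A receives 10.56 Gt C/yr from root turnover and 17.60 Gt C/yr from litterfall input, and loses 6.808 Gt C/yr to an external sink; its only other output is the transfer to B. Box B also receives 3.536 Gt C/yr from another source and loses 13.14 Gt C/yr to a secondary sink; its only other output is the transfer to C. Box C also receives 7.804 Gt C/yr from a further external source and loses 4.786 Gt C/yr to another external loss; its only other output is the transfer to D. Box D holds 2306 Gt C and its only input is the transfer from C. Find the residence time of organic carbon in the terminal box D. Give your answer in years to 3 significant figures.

Box A: F(A→B) = (10.56 + 17.60) − 6.808 = 21.352 Gt C/yr.
Box B: F(B→C) = (21.352 + 3.536) − 13.14 = 11.748 Gt C/yr.
Box C: F(C→D) = (11.748 + 7.804) − 4.786 = 14.766 Gt C/yr.
Box D throughput = its input = 14.766 Gt C/yr; τ = 2306 / 14.766 = 156.2 yr.

156 yr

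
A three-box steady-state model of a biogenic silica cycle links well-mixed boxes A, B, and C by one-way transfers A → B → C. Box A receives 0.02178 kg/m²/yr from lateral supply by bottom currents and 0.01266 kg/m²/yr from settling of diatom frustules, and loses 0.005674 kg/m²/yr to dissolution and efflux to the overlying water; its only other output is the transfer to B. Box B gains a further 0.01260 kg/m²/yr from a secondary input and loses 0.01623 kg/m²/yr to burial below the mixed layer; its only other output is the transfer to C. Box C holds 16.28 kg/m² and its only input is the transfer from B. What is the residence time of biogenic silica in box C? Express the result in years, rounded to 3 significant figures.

Box A: F(A→B) = (0.02178 + 0.01266) − 0.005674 = 0.028766 kg/m²/yr.
Box B: F(B→C) = (0.028766 + 0.01260) − 0.01623 = 0.025136 kg/m²/yr.
Box C throughput = its input = 0.025136 kg/m²/yr; τ = 16.28 / 0.025136 = 647.7 yr.

648 yr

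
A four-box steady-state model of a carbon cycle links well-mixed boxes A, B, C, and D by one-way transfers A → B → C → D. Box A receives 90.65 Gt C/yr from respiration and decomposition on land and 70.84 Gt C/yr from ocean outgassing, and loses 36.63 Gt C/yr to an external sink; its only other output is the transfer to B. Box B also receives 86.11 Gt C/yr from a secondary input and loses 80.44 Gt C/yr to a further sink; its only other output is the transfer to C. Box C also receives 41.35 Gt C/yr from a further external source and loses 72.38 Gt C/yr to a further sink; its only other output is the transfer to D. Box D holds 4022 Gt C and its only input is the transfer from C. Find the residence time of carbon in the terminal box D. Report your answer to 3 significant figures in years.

40.4 yr

Box A: F(A→B) = (90.65 + 70.84) − 36.63 = 124.86 Gt C/yr.
Box B: F(B→C) = (124.86 + 86.11) − 80.44 = 130.53 Gt C/yr.
Box C: F(C→D) = (130.53 + 41.35) − 72.38 = 99.500 Gt C/yr.
Box D throughput = its input = 99.500 Gt C/yr; τ = 4022 / 99.500 = 40.42 yr.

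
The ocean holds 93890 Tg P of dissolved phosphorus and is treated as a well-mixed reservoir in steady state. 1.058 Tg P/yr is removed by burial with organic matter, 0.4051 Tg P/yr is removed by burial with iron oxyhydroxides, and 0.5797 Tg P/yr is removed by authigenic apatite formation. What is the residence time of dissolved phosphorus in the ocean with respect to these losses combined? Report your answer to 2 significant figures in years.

Total removal = 1.058 + 0.4051 + 0.5797 = 2.0428 Tg P/yr.
τ = M / ΣF_out = 93890 / 2.0428 = 45960 yr.

46000 yr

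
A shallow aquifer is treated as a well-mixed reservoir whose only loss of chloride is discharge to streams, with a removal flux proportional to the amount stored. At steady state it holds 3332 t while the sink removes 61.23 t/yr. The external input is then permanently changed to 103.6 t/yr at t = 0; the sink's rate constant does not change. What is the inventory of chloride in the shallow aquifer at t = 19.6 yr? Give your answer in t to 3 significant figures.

4030 t

τ = M₀/F₀ = 3332/61.23 = 54.42 yr; rate constant k = 1/τ.
New steady state M_∞ = F₁/k = F₁·τ = 103.6 × 54.42 = 5637.7 t.
M(t) = M_∞ + (M₀ − M_∞)·e^(−t/τ); t/τ = 19.6/54.42 = 0.3602, so e^(−t/τ) = 0.6976.
M(t) = 5637.7 − 2306 × 0.6976 = 4029.3 t.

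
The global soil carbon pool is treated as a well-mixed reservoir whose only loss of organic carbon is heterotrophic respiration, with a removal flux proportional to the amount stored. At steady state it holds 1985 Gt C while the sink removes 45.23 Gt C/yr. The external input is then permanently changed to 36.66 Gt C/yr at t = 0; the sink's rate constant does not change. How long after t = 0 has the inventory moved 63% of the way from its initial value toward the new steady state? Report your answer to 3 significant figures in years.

43.6 yr

τ = M₀/F₀ = 1985/45.23 = 43.89 yr.
The remaining gap fraction is e^(−t/τ); 63% covered ⇒ e^(−t/τ) = 0.370.
t = −τ ln(0.370) = 43.89 × 0.9943 = 43.63 yr.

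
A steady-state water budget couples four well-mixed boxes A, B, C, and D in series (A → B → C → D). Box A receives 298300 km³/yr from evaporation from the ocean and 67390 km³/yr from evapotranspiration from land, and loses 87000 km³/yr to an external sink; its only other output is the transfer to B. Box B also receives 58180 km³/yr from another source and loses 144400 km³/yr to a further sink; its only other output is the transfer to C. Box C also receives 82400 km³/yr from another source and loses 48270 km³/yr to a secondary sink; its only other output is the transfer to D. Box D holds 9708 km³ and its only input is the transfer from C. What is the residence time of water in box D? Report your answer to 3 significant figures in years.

Box A: F(A→B) = (298300 + 67390) − 87000 = 278690 km³/yr.
Box B: F(B→C) = (278690 + 58180) − 144400 = 192470 km³/yr.
Box C: F(C→D) = (192470 + 82400) − 48270 = 226600 km³/yr.
Box D throughput = its input = 226600 km³/yr; τ = 9708 / 226600 = 0.04284 yr.

0.0428 yr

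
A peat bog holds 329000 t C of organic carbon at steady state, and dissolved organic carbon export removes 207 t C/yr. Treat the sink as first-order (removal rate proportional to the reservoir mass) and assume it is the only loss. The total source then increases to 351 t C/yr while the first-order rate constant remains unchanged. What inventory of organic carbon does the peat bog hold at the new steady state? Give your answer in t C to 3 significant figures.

Rate constant k = F/M = 207 / 329000 = 0.0006292 yr⁻¹.
At the new steady state, source = k·M_new ⇒ M_new = 351 / 0.0006292 = 557900 t C.
(Equivalently M_new = M × F_new/F_old = 329000 × 351/207.)

558000 t C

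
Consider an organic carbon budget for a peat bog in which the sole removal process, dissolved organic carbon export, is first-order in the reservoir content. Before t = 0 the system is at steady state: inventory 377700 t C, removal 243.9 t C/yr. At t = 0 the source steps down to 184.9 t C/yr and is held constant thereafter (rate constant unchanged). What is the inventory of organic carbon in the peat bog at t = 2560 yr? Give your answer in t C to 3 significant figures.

Residence time τ = M₀/F₀ = 1549 yr. The eventual steady state is M_∞ = M₀·(F₁/F₀) = 377700 × 184.9/243.9 = 286330 t C.
The anomaly ΔM(t) = M(t) − M_∞ decays as ΔM₀·e^(−t/τ) with ΔM₀ = 377700 − 286330 = 91370 t C.
At t = 2560 yr, e^(−t/τ) = e^(−1.653) = 0.1915, so ΔM = 17490 t C and M = 286330 + 17490 = 303830 t C.

304000 t C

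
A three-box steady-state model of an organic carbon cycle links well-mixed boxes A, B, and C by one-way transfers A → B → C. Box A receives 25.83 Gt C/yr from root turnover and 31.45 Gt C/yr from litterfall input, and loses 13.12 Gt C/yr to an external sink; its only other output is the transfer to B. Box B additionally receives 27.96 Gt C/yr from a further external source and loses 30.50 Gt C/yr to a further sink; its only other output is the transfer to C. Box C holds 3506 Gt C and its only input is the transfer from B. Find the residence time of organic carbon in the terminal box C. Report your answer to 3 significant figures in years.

84.2 yr

Box A: F(A→B) = (25.83 + 31.45) − 13.12 = 44.160 Gt C/yr.
Box B: F(B→C) = (44.160 + 27.96) − 30.50 = 41.620 Gt C/yr.
Box C throughput = its input = 41.620 Gt C/yr; τ = 3506 / 41.620 = 84.24 yr.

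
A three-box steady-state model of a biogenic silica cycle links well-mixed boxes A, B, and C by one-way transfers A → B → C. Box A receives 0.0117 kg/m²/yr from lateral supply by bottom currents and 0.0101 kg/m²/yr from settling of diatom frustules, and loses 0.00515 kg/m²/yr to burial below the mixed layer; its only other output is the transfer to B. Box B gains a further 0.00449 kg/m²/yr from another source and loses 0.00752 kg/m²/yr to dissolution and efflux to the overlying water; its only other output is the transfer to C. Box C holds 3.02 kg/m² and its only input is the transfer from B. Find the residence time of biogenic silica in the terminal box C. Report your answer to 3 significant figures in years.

Box A: F(A→B) = (0.0117 + 0.0101) − 0.00515 = 0.016650 kg/m²/yr.
Box B: F(B→C) = (0.016650 + 0.00449) − 0.00752 = 0.013620 kg/m²/yr.
Box C throughput = its input = 0.013620 kg/m²/yr; τ = 3.02 / 0.013620 = 221.7 yr.

222 yr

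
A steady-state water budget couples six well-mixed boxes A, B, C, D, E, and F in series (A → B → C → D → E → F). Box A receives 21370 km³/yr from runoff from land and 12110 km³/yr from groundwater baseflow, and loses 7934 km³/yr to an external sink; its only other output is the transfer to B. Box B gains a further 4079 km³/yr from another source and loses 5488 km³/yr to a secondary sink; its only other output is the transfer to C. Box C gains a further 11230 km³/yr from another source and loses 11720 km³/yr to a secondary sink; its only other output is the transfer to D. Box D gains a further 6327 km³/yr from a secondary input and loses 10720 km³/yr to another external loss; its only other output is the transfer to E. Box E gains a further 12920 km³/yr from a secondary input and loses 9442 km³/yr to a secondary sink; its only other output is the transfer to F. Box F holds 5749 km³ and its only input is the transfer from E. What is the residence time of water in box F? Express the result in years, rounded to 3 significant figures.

Box A: F(A→B) = (21370 + 12110) − 7934 = 25546 km³/yr.
Box B: F(B→C) = (25546 + 4079) − 5488 = 24137 km³/yr.
Box C: F(C→D) = (24137 + 11230) − 11720 = 23647 km³/yr.
Box D: F(D→E) = (23647 + 6327) − 10720 = 19254 km³/yr.
Box E: F(E→F) = (19254 + 12920) − 9442 = 22732 km³/yr.
Box F throughput = its input = 22732 km³/yr; τ = 5749 / 22732 = 0.2529 yr.

0.253 yr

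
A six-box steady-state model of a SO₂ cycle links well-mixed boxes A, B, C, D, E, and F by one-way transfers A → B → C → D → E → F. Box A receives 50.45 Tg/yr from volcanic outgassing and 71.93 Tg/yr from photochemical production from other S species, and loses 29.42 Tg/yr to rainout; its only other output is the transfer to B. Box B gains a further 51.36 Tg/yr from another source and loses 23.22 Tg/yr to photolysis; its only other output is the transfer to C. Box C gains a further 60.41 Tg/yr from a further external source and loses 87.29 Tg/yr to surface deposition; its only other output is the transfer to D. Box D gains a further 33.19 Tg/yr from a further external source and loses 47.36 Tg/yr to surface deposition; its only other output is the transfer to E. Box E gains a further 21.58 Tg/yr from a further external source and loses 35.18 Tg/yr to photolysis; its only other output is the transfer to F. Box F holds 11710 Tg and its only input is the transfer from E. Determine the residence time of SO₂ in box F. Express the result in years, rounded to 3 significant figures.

176 yr

Box A: F(A→B) = (50.45 + 71.93) − 29.42 = 92.960 Tg/yr.
Box B: F(B→C) = (92.960 + 51.36) − 23.22 = 121.10 Tg/yr.
Box C: F(C→D) = (121.10 + 60.41) − 87.29 = 94.220 Tg/yr.
Box D: F(D→E) = (94.220 + 33.19) − 47.36 = 80.050 Tg/yr.
Box E: F(E→F) = (80.050 + 21.58) − 35.18 = 66.450 Tg/yr.
Box F throughput = its input = 66.450 Tg/yr; τ = 11710 / 66.450 = 176.2 yr.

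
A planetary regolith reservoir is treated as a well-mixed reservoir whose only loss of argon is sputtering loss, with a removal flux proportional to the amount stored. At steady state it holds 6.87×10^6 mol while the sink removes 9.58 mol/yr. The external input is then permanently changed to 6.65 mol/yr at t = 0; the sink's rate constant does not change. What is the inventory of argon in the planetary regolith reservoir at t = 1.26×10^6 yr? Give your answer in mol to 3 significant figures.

The sink rate constant is k = F₀/M₀ = 9.58/6.87×10^6 = 1.394×10^-6 yr⁻¹.
Solving dM/dt = F₁ − kM with M(0) = M₀ gives M(t) = F₁/k + (M₀ − F₁/k)·e^(−kt).
F₁/k = 6.65/1.394×10^-6 = 4.7688×10^6 mol; kt = 1.394×10^-6 × 1.26×10^6 = 1.757, e^(−kt) = 0.1726.
M(1.26×10^6) = 4.7688×10^6 + (6.87×10^6 − 4.7688×10^6) × 0.1726 = 4.7688×10^6 + 362600 = 5.1314×10^6 mol.

5.13×10^6 mol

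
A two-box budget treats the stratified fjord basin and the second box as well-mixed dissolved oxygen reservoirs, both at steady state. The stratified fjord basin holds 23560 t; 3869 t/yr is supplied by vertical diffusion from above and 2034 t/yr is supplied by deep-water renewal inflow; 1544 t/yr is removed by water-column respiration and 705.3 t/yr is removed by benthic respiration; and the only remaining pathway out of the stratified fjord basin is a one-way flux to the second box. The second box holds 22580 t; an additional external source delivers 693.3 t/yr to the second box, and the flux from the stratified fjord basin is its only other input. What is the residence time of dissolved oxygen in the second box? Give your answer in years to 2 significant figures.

5.2 yr

Balance the stratified fjord basin: ΣF_in = 3869 + 2034 = 5903.0 t/yr.
Flux to the second box = ΣF_in − (1544 + 705.3) = 3653.7 t/yr.
Total input to the second box = 3653.7 + 693.3 = 4347.0 t/yr; at steady state this equals its total output.
τ = M / F = 22580 / 4347.0 = 5.194 yr.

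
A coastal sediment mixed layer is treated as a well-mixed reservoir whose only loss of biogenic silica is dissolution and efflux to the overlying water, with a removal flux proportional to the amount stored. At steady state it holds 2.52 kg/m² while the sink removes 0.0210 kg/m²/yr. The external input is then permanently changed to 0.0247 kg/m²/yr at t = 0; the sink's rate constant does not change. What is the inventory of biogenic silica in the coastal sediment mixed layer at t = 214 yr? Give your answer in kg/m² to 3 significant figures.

Residence time τ = M₀/F₀ = 120.0 yr. The eventual steady state is M_∞ = M₀·(F₁/F₀) = 2.52 × 0.0247/0.0210 = 2.9640 kg/m².
The anomaly ΔM(t) = M(t) − M_∞ decays as ΔM₀·e^(−t/τ) with ΔM₀ = 2.52 − 2.9640 = −0.4440 kg/m².
At t = 214 yr, e^(−t/τ) = e^(−1.783) = 0.1681, so ΔM = −0.07463 kg/m² and M = 2.9640 − 0.07463 = 2.8894 kg/m².

2.89 kg/m²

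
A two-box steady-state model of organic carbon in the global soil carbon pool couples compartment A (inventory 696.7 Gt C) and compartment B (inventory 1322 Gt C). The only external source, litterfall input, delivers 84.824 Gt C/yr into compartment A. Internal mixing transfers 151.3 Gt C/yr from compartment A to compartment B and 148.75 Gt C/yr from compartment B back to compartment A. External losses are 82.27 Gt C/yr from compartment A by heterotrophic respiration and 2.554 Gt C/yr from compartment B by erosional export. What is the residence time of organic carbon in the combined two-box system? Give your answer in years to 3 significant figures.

23.8 yr

Treat the two boxes together as one reservoir: the mixing fluxes between them are internal recycling, so τ = ΣM / Σ(external losses).
M_total = 696.7 + 1322 = 2018.7 Gt C.
ΣF_external_out = 82.27 + 2.554 = 84.824 Gt C/yr.
τ = M_total / ΣF_ext = 2018.7 / 84.824 = 23.80 yr.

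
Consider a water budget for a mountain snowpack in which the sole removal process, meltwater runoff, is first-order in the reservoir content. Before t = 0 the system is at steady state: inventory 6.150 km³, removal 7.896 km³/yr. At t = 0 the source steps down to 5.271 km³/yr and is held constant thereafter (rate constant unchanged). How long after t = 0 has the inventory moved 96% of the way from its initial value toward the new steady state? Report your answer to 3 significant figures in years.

2.51 yr

τ = M₀/F₀ = 6.150/7.896 = 0.7789 yr.
The remaining gap fraction is e^(−t/τ); 96% covered ⇒ e^(−t/τ) = 0.0400.
t = −τ ln(0.0400) = 0.7789 × 3.219 = 2.507 yr.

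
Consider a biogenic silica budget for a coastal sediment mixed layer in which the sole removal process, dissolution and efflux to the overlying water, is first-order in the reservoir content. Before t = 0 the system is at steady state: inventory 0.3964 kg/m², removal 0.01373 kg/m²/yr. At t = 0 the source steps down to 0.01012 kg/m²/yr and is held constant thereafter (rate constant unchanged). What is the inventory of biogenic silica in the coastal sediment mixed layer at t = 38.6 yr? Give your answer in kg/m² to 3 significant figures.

0.320 kg/m²

τ = M₀/F₀ = 0.3964/0.01373 = 28.87 yr; rate constant k = 1/τ.
New steady state M_∞ = F₁/k = F₁·τ = 0.01012 × 28.87 = 0.29218 kg/m².
M(t) = M_∞ + (M₀ − M_∞)·e^(−t/τ); t/τ = 38.6/28.87 = 1.337, so e^(−t/τ) = 0.2626.
M(t) = 0.29218 + 0.1042 × 0.2626 = 0.31955 kg/m².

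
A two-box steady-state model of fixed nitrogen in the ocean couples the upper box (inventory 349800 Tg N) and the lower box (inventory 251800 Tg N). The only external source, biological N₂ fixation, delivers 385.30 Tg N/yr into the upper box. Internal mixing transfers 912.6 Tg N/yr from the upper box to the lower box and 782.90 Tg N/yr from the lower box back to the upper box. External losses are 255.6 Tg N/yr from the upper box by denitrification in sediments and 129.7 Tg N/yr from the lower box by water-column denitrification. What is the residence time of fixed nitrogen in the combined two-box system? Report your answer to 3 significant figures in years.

1560 yr

Residence time in the combined system uses the total inventory and the total *external* removal — internal exchanges between the two boxes cancel.
M_total = 349800 + 251800 = 601600 Tg N.
ΣF_external_out = 255.6 + 129.7 = 385.30 Tg N/yr.
τ = M_total / ΣF_ext = 601600 / 385.30 = 1561 yr.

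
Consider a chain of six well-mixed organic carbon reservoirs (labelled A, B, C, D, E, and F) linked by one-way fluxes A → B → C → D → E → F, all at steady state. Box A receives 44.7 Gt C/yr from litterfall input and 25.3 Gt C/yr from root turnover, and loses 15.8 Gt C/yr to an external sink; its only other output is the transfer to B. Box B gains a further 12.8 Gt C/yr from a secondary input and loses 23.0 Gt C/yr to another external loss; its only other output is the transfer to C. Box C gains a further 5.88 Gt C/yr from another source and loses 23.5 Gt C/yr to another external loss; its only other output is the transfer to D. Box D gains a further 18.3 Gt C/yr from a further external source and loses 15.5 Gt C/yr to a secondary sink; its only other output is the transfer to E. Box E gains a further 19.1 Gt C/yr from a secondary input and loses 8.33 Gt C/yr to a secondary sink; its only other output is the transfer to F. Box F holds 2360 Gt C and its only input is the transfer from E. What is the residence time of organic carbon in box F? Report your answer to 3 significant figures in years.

59.1 yr

Box A: F(A→B) = (44.7 + 25.3) − 15.8 = 54.200 Gt C/yr.
Box B: F(B→C) = (54.200 + 12.8) − 23.0 = 44.000 Gt C/yr.
Box C: F(C→D) = (44.000 + 5.88) − 23.5 = 26.380 Gt C/yr.
Box D: F(D→E) = (26.380 + 18.3) − 15.5 = 29.180 Gt C/yr.
Box E: F(E→F) = (29.180 + 19.1) − 8.33 = 39.950 Gt C/yr.
Box F throughput = its input = 39.950 Gt C/yr; τ = 2360 / 39.950 = 59.07 yr.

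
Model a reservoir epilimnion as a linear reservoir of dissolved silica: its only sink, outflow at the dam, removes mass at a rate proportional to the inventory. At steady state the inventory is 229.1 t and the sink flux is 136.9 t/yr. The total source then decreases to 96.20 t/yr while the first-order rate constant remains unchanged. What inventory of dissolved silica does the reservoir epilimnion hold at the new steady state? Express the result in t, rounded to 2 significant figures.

Rate constant k = F/M = 136.9 / 229.1 = 0.5976 yr⁻¹.
At the new steady state, source = k·M_new ⇒ M_new = 96.20 / 0.5976 = 161.0 t.
(Equivalently M_new = M × F_new/F_old = 229.1 × 96.20/136.9.)

160 t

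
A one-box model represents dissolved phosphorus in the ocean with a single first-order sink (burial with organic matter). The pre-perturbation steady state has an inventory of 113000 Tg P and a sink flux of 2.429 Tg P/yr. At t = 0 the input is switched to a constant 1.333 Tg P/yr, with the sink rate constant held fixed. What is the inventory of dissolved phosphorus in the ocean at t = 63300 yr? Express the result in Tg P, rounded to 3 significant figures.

75100 Tg P

τ = M₀/F₀ = 113000/2.429 = 46520 yr; rate constant k = 1/τ.
New steady state M_∞ = F₁/k = F₁·τ = 1.333 × 46520 = 62013 Tg P.
M(t) = M_∞ + (M₀ − M_∞)·e^(−t/τ); t/τ = 63300/46520 = 1.361, so e^(−t/τ) = 0.2565.
M(t) = 62013 + 50990 × 0.2565 = 75090 Tg P.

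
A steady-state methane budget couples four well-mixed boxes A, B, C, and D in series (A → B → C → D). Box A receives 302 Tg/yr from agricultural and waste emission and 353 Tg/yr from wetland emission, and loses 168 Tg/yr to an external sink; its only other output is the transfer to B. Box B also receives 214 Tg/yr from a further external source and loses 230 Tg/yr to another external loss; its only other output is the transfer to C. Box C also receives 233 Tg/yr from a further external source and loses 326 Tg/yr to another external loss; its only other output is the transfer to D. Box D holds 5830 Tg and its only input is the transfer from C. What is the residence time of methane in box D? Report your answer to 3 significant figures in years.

Box A: F(A→B) = (302 + 353) − 168 = 487.00 Tg/yr.
Box B: F(B→C) = (487.00 + 214) − 230 = 471.00 Tg/yr.
Box C: F(C→D) = (471.00 + 233) − 326 = 378.00 Tg/yr.
Box D throughput = its input = 378.00 Tg/yr; τ = 5830 / 378.00 = 15.42 yr.

15.4 yr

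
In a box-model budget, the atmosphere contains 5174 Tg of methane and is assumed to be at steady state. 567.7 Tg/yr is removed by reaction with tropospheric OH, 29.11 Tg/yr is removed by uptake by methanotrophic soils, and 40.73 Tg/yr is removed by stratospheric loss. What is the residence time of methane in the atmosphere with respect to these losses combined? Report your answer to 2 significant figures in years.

Total removal = 567.7 + 29.11 + 40.73 = 637.54 Tg/yr.
τ = M / ΣF_out = 5174 / 637.54 = 8.116 yr.

8.1 yr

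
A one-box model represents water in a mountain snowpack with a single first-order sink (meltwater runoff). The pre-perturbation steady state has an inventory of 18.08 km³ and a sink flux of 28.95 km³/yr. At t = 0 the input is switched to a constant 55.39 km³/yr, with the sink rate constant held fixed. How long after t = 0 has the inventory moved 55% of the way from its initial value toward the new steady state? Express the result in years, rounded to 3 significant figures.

0.499 yr

τ = M₀/F₀ = 18.08/28.95 = 0.6245 yr.
The remaining gap fraction is e^(−t/τ); 55% covered ⇒ e^(−t/τ) = 0.450.
t = −τ ln(0.450) = 0.6245 × 0.7985 = 0.4987 yr.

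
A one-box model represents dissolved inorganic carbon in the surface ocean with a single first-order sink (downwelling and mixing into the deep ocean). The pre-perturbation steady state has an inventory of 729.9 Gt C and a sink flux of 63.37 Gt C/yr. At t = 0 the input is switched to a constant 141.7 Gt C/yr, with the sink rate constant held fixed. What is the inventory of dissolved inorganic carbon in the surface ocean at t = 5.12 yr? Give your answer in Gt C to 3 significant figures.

1050 Gt C

τ = M₀/F₀ = 729.9/63.37 = 11.52 yr; rate constant k = 1/τ.
New steady state M_∞ = F₁/k = F₁·τ = 141.7 × 11.52 = 1632.1 Gt C.
M(t) = M_∞ + (M₀ − M_∞)·e^(−t/τ); t/τ = 5.12/11.52 = 0.4445, so e^(−t/τ) = 0.6411.
M(t) = 1632.1 − 902.2 × 0.6411 = 1053.7 Gt C.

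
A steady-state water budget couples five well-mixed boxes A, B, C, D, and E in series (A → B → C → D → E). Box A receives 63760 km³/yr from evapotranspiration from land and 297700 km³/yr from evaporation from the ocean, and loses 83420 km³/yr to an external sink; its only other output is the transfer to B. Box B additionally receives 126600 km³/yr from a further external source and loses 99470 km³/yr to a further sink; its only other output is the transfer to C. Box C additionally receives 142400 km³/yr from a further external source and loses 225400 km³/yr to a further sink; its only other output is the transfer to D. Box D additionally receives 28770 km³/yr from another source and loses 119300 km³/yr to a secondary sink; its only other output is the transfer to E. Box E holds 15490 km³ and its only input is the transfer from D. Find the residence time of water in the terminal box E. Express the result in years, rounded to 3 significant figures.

0.118 yr

Box A: F(A→B) = (63760 + 297700) − 83420 = 278040 km³/yr.
Box B: F(B→C) = (278040 + 126600) − 99470 = 305170 km³/yr.
Box C: F(C→D) = (305170 + 142400) − 225400 = 222170 km³/yr.
Box D: F(D→E) = (222170 + 28770) − 119300 = 131640 km³/yr.
Box E throughput = its input = 131640 km³/yr; τ = 15490 / 131640 = 0.1177 yr.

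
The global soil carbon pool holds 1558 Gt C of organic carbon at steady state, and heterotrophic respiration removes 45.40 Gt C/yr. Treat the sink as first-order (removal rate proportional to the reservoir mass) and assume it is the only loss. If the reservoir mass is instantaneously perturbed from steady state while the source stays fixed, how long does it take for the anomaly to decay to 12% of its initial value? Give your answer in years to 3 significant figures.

For a linear reservoir the anomaly decays as exp(−t/τ) with τ = M/F = 1558/45.40 = 34.32 yr.
exp(−t/τ) = 0.12 ⇒ t = −τ ln(0.12) = 34.32 × 2.120 = 72.76 yr.

72.8 yr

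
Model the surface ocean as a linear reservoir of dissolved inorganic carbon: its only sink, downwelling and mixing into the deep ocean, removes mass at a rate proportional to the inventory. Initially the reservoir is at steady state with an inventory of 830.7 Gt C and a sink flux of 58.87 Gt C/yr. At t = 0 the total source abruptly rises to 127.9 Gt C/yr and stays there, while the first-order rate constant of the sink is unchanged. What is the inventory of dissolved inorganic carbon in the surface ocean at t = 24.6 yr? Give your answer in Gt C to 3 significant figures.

Residence time τ = M₀/F₀ = 14.11 yr. The eventual steady state is M_∞ = M₀·(F₁/F₀) = 830.7 × 127.9/58.87 = 1804.8 Gt C.
The anomaly ΔM(t) = M(t) − M_∞ decays as ΔM₀·e^(−t/τ) with ΔM₀ = 830.7 − 1804.8 = −974.1 Gt C.
At t = 24.6 yr, e^(−t/τ) = e^(−1.743) = 0.1749, so ΔM = −170.4 Gt C and M = 1804.8 − 170.4 = 1634.4 Gt C.

1630 Gt C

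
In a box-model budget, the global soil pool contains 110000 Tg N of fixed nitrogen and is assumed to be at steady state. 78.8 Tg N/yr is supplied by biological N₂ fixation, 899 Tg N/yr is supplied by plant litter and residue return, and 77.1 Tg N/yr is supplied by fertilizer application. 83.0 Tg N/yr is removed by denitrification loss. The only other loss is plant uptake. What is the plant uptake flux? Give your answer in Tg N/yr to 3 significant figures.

At steady state ΣF_in = ΣF_out.
ΣF_in = 78.8 + 899 + 77.1 = 1054.9 Tg N/yr.
Plant uptake flux = ΣF_in − (83.0) = 1054.9 − 83.00 = 971.9 Tg N/yr.

972 Tg N/yr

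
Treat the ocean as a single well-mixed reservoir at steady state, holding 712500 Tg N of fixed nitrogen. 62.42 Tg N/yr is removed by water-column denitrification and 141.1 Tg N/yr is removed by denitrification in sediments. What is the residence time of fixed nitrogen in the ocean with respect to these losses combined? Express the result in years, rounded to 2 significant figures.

3500 yr

Total removal = 62.42 + 141.1 = 203.52 Tg N/yr.
τ = M / ΣF_out = 712500 / 203.52 = 3501 yr.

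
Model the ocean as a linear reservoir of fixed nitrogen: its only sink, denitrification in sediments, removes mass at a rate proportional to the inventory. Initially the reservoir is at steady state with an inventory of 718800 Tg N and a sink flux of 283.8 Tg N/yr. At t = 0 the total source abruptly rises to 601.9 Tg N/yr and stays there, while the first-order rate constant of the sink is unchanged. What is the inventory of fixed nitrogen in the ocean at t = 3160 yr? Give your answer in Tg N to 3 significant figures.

τ = M₀/F₀ = 718800/283.8 = 2533 yr; rate constant k = 1/τ.
New steady state M_∞ = F₁/k = F₁·τ = 601.9 × 2533 = 1.5245×10^6 Tg N.
M(t) = M_∞ + (M₀ − M_∞)·e^(−t/τ); t/τ = 3160/2533 = 1.248, so e^(−t/τ) = 0.2872.
M(t) = 1.5245×10^6 − 805700 × 0.2872 = 1.2931×10^6 Tg N.

1.29×10^6 Tg N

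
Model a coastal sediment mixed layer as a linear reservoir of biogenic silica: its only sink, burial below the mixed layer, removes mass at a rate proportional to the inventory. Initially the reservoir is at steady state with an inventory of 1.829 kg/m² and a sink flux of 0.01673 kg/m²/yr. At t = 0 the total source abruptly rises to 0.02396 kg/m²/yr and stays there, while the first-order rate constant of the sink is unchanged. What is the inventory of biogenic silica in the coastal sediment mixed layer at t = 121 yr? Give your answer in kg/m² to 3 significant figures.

2.36 kg/m²

The sink rate constant is k = F₀/M₀ = 0.01673/1.829 = 0.009147 yr⁻¹.
Solving dM/dt = F₁ − kM with M(0) = M₀ gives M(t) = F₁/k + (M₀ − F₁/k)·e^(−kt).
F₁/k = 0.02396/0.009147 = 2.6194 kg/m²; kt = 0.009147 × 121 = 1.107, e^(−kt) = 0.3306.
M(121) = 2.6194 + (1.829 − 2.6194) × 0.3306 = 2.6194 − 0.2613 = 2.3581 kg/m².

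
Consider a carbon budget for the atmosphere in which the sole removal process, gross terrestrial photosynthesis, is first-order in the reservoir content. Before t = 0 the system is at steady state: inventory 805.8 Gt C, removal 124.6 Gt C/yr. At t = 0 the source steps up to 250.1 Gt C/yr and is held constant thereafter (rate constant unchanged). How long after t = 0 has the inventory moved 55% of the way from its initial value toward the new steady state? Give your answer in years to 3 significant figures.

τ = M₀/F₀ = 805.8/124.6 = 6.467 yr.
The remaining gap fraction is e^(−t/τ); 55% covered ⇒ e^(−t/τ) = 0.450.
t = −τ ln(0.450) = 6.467 × 0.7985 = 5.164 yr.

5.16 yr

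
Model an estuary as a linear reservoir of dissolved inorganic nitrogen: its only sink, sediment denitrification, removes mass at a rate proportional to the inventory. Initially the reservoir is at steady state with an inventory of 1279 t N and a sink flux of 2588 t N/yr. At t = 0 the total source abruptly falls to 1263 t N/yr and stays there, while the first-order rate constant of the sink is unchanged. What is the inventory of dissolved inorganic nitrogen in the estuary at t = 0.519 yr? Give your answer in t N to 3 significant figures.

853 t N

Residence time τ = M₀/F₀ = 0.4942 yr. The eventual steady state is M_∞ = M₀·(F₁/F₀) = 1279 × 1263/2588 = 624.18 t N.
The anomaly ΔM(t) = M(t) − M_∞ decays as ΔM₀·e^(−t/τ) with ΔM₀ = 1279 − 624.18 = 654.8 t N.
At t = 0.519 yr, e^(−t/τ) = e^(−1.050) = 0.3499, so ΔM = 229.1 t N and M = 624.18 + 229.1 = 853.29 t N.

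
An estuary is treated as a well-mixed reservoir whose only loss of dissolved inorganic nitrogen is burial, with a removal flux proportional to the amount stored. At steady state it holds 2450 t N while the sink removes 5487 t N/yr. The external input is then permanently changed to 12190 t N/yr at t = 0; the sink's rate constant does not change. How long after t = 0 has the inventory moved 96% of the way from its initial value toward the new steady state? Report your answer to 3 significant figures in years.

1.44 yr

τ = M₀/F₀ = 2450/5487 = 0.4465 yr.
The remaining gap fraction is e^(−t/τ); 96% covered ⇒ e^(−t/τ) = 0.0400.
t = −τ ln(0.0400) = 0.4465 × 3.219 = 1.437 yr.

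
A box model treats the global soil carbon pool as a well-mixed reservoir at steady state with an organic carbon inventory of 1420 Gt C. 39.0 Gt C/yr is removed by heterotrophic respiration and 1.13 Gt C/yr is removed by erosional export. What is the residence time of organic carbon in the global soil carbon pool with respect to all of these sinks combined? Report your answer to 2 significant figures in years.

Total removal flux = 39.0 + 1.13 = 40.130 Gt C/yr.
τ = M / ΣF_out = 1420 / 40.130 = 35.38 yr.

35 yr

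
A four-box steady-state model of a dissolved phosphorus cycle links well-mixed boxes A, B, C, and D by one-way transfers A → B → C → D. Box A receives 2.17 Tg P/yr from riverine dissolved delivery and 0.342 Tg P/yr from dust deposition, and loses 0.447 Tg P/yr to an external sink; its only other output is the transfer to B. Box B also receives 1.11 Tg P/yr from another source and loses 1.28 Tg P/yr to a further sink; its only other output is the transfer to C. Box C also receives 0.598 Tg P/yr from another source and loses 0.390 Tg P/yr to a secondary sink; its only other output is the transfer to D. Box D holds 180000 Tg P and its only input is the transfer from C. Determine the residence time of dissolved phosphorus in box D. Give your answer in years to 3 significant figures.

85600 yr

Box A: F(A→B) = (2.17 + 0.342) − 0.447 = 2.0650 Tg P/yr.
Box B: F(B→C) = (2.0650 + 1.11) − 1.28 = 1.8950 Tg P/yr.
Box C: F(C→D) = (1.8950 + 0.598) − 0.390 = 2.1030 Tg P/yr.
Box D throughput = its input = 2.1030 Tg P/yr; τ = 180000 / 2.1030 = 85590 yr.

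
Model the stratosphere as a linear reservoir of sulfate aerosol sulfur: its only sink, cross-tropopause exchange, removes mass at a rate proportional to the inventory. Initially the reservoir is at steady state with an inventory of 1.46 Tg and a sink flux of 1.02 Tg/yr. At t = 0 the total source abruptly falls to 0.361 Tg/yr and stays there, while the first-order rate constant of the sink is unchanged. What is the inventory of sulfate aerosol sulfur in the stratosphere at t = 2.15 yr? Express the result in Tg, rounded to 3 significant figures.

The sink rate constant is k = F₀/M₀ = 1.02/1.46 = 0.6986 yr⁻¹.
Solving dM/dt = F₁ − kM with M(0) = M₀ gives M(t) = F₁/k + (M₀ − F₁/k)·e^(−kt).
F₁/k = 0.361/0.6986 = 0.51673 Tg; kt = 0.6986 × 2.15 = 1.502, e^(−kt) = 0.2227.
M(2.15) = 0.51673 + (1.46 − 0.51673) × 0.2227 = 0.51673 + 0.2100 = 0.72677 Tg.

0.727 Tg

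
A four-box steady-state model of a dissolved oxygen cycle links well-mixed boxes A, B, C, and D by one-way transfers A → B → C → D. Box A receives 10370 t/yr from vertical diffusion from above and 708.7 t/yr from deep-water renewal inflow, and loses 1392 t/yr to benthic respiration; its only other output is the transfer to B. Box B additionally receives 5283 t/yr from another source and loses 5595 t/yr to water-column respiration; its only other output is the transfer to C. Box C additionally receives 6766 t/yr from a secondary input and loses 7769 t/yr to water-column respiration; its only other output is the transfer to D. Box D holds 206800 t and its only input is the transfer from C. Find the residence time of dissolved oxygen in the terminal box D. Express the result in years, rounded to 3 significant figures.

Box A: F(A→B) = (10370 + 708.7) − 1392 = 9686.7 t/yr.
Box B: F(B→C) = (9686.7 + 5283) − 5595 = 9374.7 t/yr.
Box C: F(C→D) = (9374.7 + 6766) − 7769 = 8371.7 t/yr.
Box D throughput = its input = 8371.7 t/yr; τ = 206800 / 8371.7 = 24.70 yr.

24.7 yr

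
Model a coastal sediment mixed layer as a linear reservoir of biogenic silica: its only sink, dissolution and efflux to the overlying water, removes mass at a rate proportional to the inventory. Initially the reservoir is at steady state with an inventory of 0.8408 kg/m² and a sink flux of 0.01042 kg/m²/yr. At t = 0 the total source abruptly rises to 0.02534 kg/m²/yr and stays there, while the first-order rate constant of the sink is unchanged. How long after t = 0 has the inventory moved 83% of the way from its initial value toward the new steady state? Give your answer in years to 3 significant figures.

143 yr

τ = M₀/F₀ = 0.8408/0.01042 = 80.69 yr.
The remaining gap fraction is e^(−t/τ); 83% covered ⇒ e^(−t/τ) = 0.170.
t = −τ ln(0.170) = 80.69 × 1.772 = 143.0 yr.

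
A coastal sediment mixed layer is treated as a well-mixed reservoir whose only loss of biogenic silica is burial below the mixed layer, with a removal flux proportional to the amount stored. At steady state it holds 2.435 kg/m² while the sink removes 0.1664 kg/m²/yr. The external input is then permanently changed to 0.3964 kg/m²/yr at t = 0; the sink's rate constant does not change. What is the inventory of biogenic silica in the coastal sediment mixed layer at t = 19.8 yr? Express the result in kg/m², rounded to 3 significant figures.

The sink rate constant is k = F₀/M₀ = 0.1664/2.435 = 0.06834 yr⁻¹.
Solving dM/dt = F₁ − kM with M(0) = M₀ gives M(t) = F₁/k + (M₀ − F₁/k)·e^(−kt).
F₁/k = 0.3964/0.06834 = 5.8007 kg/m²; kt = 0.06834 × 19.8 = 1.353, e^(−kt) = 0.2584.
M(19.8) = 5.8007 + (2.435 − 5.8007) × 0.2584 = 5.8007 − 0.8698 = 4.9308 kg/m².

4.93 kg/m²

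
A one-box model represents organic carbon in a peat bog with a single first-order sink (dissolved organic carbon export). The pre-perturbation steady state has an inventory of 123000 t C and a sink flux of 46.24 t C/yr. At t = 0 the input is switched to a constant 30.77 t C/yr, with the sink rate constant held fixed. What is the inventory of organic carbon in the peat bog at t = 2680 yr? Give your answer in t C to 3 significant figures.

96900 t C

τ = M₀/F₀ = 123000/46.24 = 2660 yr; rate constant k = 1/τ.
New steady state M_∞ = F₁/k = F₁·τ = 30.77 × 2660 = 81849 t C.
M(t) = M_∞ + (M₀ − M_∞)·e^(−t/τ); t/τ = 2680/2660 = 1.008, so e^(−t/τ) = 0.3651.
M(t) = 81849 + 41150 × 0.3651 = 96875 t C.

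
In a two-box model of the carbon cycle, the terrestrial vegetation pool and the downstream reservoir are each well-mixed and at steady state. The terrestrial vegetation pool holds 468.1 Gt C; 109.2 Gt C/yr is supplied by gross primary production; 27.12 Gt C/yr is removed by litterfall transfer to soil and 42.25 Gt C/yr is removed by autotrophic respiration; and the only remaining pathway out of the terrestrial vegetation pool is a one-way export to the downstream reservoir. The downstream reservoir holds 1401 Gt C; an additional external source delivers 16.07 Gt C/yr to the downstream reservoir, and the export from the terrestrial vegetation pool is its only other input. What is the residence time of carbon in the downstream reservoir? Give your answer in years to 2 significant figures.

Balance the terrestrial vegetation pool: ΣF_in = 109.20 Gt C/yr.
Export to the downstream reservoir = ΣF_in − (27.12 + 42.25) = 39.830 Gt C/yr.
Total input to the downstream reservoir = 39.830 + 16.07 = 55.900 Gt C/yr; at steady state this equals its total output.
τ = M / F = 1401 / 55.900 = 25.06 yr.

25 yr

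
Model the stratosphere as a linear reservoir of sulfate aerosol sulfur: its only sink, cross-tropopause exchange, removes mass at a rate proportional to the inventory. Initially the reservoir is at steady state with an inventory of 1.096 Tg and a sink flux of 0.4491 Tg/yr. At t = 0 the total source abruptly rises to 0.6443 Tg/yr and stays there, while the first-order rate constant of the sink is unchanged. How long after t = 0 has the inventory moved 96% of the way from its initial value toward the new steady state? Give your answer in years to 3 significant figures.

7.86 yr

τ = M₀/F₀ = 1.096/0.4491 = 2.440 yr.
The remaining gap fraction is e^(−t/τ); 96% covered ⇒ e^(−t/τ) = 0.0400.
t = −τ ln(0.0400) = 2.440 × 3.219 = 7.855 yr.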